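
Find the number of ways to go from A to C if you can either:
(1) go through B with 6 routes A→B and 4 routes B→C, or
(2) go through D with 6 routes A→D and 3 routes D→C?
42

Reasoning: Route via B: 6×4=24. Route via D: 6×3=18. Total: 42.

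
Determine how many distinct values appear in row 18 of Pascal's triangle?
10

Reasoning: Row 18 has entries C(18,0)..C(18,18); by symmetry C(18,k)=C(18,18-k), giving 10 distinct values.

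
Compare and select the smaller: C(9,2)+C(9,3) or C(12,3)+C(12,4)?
C(9,2)+C(9,3)

First=120, Second=715.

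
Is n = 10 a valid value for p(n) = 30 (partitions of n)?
Pentagonal recurrence p(n) = p(n−1) + p(n−2) − p(n−5) − p(n−7) + …: p(10) = p(9) + p(8) − p(5) − p(3) = 30 + 22 − 7 − 3 = 42, which does not equal 30.

Answer: No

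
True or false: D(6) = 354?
False

Derangements of 6 elements: D(6) = (6-1)·[D(5) + D(4)] = 5·[44 + 9] = 265.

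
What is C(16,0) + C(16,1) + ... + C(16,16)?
65,536

Explanation: Sum of binomial coefficients = 2^16 = 65,536.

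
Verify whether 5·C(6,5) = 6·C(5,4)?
True

Solution: Absorption identity k·C(n,k) = n·C(n-1,k-1). LHS = 5·6 = 30; RHS = 6·5 = 30.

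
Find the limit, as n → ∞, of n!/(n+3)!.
0

Solution: n!/(n+3)! = 1/[(n+1)(n+2)(n+3)] → 0 as n → ∞.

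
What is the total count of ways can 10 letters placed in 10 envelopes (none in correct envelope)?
Using D(n) = (n-1)[D(n-1) + D(n-2)]:
D(10) = (10-1) × [D(9) + D(8)]
      = 9 × [133496 + 14833]
      = 9 × 148329
      = 1,334,961
Final answer: 1,334,961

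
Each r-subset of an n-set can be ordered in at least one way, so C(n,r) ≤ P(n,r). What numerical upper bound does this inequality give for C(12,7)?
3,991,680
P(12,7) = 12·11·10·9·8·7·6 = 3,991,680, so C(12,7) ≤ 3,991,680. (The bound is loose by a factor of 7! = 5,040: C(12,7) = 3,991,680/5,040 = 792.)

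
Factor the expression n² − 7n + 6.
(n − 1)(n − 6)
Seek roots whose sum is 7 and product is 6: (1, 6). So n² − 7n + 6 = (n − 1)(n − 6).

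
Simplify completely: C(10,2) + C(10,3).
165

Working:
By Pascal's identity: C(11,3) = 165.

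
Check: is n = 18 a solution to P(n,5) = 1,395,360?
No

Solution: P(18,5) = 18·17·16·15·14 = 1,028,160, which does not equal 1,395,360.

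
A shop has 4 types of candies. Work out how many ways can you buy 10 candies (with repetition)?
Stars and bars: C(10+4-1, 10) = C(13, 10) = 286.

Answer: 286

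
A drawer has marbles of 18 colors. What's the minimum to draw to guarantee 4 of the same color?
55

Working:
Worst case: 3 of each = 54. One more: 55.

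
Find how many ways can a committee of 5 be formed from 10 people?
252

Solution: C(10,5) = 10! / (5! × (10-5)!)
         = 10! / (5! × 5!)
         = 252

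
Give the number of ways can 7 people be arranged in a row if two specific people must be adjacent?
1,440

Treat pair as unit: (7-1)! arrangements × 2 internal orders = 1,440.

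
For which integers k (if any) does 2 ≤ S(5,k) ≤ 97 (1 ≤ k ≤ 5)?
S(5,1)=1; S(5,2)=15; S(5,3)=25; S(5,4)=10; S(5,5)=1. So valid k = 2, 3, 4.
Final answer: 2, 3, 4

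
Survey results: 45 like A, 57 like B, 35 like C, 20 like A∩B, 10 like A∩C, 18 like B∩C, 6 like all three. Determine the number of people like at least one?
95

Working:
|A∪B∪C| = 45+57+35-20-10-18+6 = 95.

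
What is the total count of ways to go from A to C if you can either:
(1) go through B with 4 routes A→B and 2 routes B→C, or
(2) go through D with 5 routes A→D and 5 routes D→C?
33

Explanation: Route via B: 4×2=8. Route via D: 5×5=25. Total: 33.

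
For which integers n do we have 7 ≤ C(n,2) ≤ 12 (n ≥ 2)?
5

Explanation: C(4,2)=6; C(5,2)=10; C(6,2)=15. So valid n = 5.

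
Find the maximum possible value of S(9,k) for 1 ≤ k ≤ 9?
7,770

Row S(9,k) for k = 1..9 (via S(n,k) = k·S(n−1,k) + S(n−1,k−1)): 1, 255, 3,025, 7,770, 6,951, 2,646, 462, 36, 1. The row is unimodal; maximum at k = 4: 7,770.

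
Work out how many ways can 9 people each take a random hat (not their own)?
Using D(n) = (n-1)[D(n-1) + D(n-2)]:
D(9) = (9-1) × [D(8) + D(7)]
      = 8 × [14833 + 1854]
      = 8 × 16687
      = 133,496

Answer: 133,496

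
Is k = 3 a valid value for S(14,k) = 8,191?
No
S(14,3) = 3·S(13,3) + S(13,2) = 3·261,625 + 4,095 = 788,970, which does not equal 8,191.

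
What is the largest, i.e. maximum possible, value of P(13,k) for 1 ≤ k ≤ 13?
P(13,k) increases in k, so maximum at k = 13: 13! = 6,227,020,800.

Answer: 6,227,020,800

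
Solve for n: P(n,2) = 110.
11
P(n,2) = n(n−1) is increasing in n; n(n−1) ≈ (n−0.5)^2 = 110 gives n ≈ 11.0. Check: P(9,2) = 72, P(10,2) = 90, P(11,2) = 110 ✓. So n = 11.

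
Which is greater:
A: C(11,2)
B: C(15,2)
A=C(11,2)=55, B=C(15,2)=105.

Answer: B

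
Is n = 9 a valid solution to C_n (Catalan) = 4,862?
C_9 = C(18,9)/(9+1) = 48,620/10 = 4,862, which equals 4,862.

Answer: Yes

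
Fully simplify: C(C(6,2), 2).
105

C(6,2) = 15, then C(15, 2) = 105.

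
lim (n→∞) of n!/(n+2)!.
0

Working:
n!/(n+2)! = 1/[(n+1)(n+2)] → 0 as n → ∞.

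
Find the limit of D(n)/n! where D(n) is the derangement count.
1/e
D(n)/n! → 1/e ≈ 0.3679 as n → ∞.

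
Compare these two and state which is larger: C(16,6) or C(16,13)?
C(16,6)=8,008, C(16,13)=560.
Final answer: C(16,6)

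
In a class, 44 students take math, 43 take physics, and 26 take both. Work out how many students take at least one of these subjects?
61

Reasoning: |A∪B| = |A|+|B|-|A∩B| = 44+43-26 = 61.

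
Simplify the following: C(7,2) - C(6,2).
6

Reasoning: C(7,2) - C(6,2) = C(6,1) = 6.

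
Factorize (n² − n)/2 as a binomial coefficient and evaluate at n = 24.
(n² − n)/2 = n(n−1)/2 = C(n,2). At n = 24: C(24,2) = 276.
Final answer: C(n,2); C(24,2) = 276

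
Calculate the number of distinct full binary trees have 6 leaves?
42
Using the Catalan number formula: C_n = C(2n, n) / (n+1)
C_5 = C(10, 5) / (5+1)
     = 252 / 6
     = 42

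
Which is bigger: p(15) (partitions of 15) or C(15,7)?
C(15,7)

Explanation: Pentagonal recurrence p(n) = p(n−1) + p(n−2) − p(n−5) − p(n−7) + …: p(15) = p(14) + p(13) − p(10) − p(8) + p(3) + p(0) = 135 + 101 − 42 − 22 + 3 + 1 = 176; C(15,7) = 6,435.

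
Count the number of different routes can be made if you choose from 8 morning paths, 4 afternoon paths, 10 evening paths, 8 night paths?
2,560

Working:
By the multiplication principle: 8 × 4 × 10 × 8 = 2,560.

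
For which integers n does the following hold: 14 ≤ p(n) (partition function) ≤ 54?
7, 8, 9, 10

Reasoning: Tabulating p(n) via p(n) = p(n−1) + p(n−2) − p(n−5) − p(n−7) + …: p(6)=11; p(7)=15; p(8)=22; p(9)=30; p(10)=42; p(11)=56. So valid n = 7, 8, 9, 10.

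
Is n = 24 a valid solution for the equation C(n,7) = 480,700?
C(24,7) = 24·23·22·21·20·19·18/7! = 1,744,364,160/5,040 = 346,104, which does not equal 480,700.
Final answer: No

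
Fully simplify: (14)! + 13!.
93,405,312,000

Explanation: (14)! + 13! = (14)·13! + 13! = (14+1)·13! = 15·13! = 93,405,312,000.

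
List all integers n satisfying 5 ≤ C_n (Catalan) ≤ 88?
3, 4, 5

Explanation: C_2=2; C_3=5; C_4=14; C_5=42; C_6=132. So valid n = 3, 4, 5.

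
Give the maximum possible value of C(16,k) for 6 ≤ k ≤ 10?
12,870

Solution: C(16,k) is maximised at the centre of the row: C(16,8) = 12,870.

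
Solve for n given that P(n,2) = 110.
11

Solution: P(n,2) = n(n−1) is increasing in n; n(n−1) ≈ (n−0.5)^2 = 110 gives n ≈ 11.0. Check: P(9,2) = 72, P(10,2) = 90, P(11,2) = 110 ✓. So n = 11.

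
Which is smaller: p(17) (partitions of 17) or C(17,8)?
p(17)

Explanation: Pentagonal recurrence p(n) = p(n−1) + p(n−2) − p(n−5) − p(n−7) + …: p(17) = p(16) + p(15) − p(12) − p(10) + p(5) + p(2) = 231 + 176 − 77 − 42 + 7 + 2 = 297; C(17,8) = 24,310.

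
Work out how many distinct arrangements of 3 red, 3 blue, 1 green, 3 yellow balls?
16,800

Reasoning: Multinomial: 10!/(3! × 3! × 1! × 3!) = 16,800.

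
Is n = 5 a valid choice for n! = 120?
Yes

Working:
5! = 5·4! = 5·24 = 120, which equals 120.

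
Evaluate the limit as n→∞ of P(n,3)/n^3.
1

Solution: P(n,3) = n(n-1)(n-2) ≈ n^3 for large n. Limit = 1.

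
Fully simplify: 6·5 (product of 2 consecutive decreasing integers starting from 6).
This is P(6,2) = 6!/(4)! = 30.

Answer: 30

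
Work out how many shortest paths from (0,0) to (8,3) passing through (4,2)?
75
To (4,2): C(6,4)=15. From there: C(5,4)=5. Total: 75.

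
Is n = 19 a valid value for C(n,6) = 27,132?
Yes

C(19,6) = 19·18·17·16·15·14/6! = 19,535,040/720 = 27,132, which equals 27,132.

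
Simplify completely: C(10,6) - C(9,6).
126

Solution: C(10,6) - C(9,6) = C(9,5) = 126.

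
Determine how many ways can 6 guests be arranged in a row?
720

Explanation: Arrangements of 6 distinct objects: 6! = 720.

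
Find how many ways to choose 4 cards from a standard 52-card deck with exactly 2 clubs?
57,798

Working:
13 clubs and 39 non-clubs: C(13,2) × C(39,2) = 78 × 741 = 57,798.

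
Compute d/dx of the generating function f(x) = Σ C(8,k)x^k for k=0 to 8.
Σ k·C(8,k)x^(k-1) for k=1 to 8

Working:
Term-by-term differentiation gives Σ k·C(8,k)x^{k-1} for k=1 to 8.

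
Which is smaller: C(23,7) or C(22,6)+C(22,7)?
Equal

Solution: By Pascal's identity: C(23,7) = C(22,6)+C(22,7) = 245,157. Equal.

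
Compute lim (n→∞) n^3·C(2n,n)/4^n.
∞
C(2n,n) ~ 4^n/√(πn), so n^3·C(2n,n)/4^n ~ n^(3 − 1/2)/√π → ∞.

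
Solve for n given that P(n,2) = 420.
P(n,2) = n(n−1) is increasing in n; n(n−1) ≈ (n−0.5)^2 = 420 gives n ≈ 21.0. Check: P(19,2) = 342, P(20,2) = 380, P(21,2) = 420 ✓. So n = 21.

Answer: 21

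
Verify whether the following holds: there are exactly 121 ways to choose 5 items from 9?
False

Explanation: C(9,5) = 126 ≠ 121.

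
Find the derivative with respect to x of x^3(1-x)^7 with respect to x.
3x^2(1-x)^7 - 7x^3(1-x)^6

Explanation: Product rule: 3x^{2}(1-x)^{7} + x^3·(-7)(1-x)^{6}.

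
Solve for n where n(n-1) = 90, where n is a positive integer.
10
n² − n − 90 = 0, so n = (1 ± √(1 + 4·90))/2 = (1 ± √361)/2 = (1 ± 19)/2, i.e. n = 10 or n = -9. Taking the positive root, n = 10 (check: 10×9 = 90).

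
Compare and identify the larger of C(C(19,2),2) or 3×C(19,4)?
C(C(19,2),2)

Reasoning: C(C(19,2),2)=14,535, 3×C(19,4)=11,628.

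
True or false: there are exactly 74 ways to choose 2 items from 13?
False
C(13,2) = 78 ≠ 74.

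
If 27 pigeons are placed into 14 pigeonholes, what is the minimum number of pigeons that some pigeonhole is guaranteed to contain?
2

Working:
Pigeonhole: ⌈27/14⌉ = 2.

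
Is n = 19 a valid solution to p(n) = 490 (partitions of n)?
Pentagonal recurrence p(n) = p(n−1) + p(n−2) − p(n−5) − p(n−7) + …: p(19) = p(18) + p(17) − p(14) − p(12) + p(7) + p(4) = 385 + 297 − 135 − 77 + 15 + 5 = 490, which equals 490.
Final answer: Yes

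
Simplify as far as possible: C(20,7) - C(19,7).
27,132

Working:
C(20,7) - C(19,7) = C(19,6) = 27,132.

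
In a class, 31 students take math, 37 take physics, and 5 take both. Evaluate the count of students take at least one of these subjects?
63
|A∪B| = |A|+|B|-|A∩B| = 31+37-5 = 63.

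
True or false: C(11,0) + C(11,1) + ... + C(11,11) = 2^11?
True

Binomial theorem with x = y = 1: Σ C(11,i) = (1+1)^11 = 2^11 = 2,048. The statement holds.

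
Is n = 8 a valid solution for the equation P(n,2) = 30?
No

Explanation: P(8,2) = 8·7 = 56, which does not equal 30.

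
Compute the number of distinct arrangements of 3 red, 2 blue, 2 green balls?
Multinomial: 7!/(3! × 2! × 2!) = 210.

Answer: 210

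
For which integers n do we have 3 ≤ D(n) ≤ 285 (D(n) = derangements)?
4, 5, 6

Reasoning: Using D(n) = (n−1)[D(n−1) + D(n−2)] with D(1)=0, D(2)=1: D(3)=2; D(4)=9; D(5)=44; D(6)=265; D(7)=1,854. So valid n = 4, 5, 6.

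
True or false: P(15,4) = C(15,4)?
P(15,4) = 32,760 and C(15,4) = 1,365; P(n,r) = r! × C(n,r) so P > C whenever r ≥ 2.

Answer: False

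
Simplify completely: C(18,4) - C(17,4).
680

C(18,4) - C(17,4) = C(17,3) = 680.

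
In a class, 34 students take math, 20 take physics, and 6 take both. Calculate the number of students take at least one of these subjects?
48
|A∪B| = |A|+|B|-|A∩B| = 34+20-6 = 48.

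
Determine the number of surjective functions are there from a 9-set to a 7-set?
Onto functions = 7! × S(9,7)
First compute S(9,7) via recurrence:
Using the Stirling recurrence: S(n,k) = k·S(n-1,k) + S(n-1,k-1)
S(9,7) = 7·S(8,7) + S(8,6)
         = 7·28 + 266
         = 196 + 266
         = 462
Then: 5040 × 462 = 2,328,480
Final answer: 2,328,480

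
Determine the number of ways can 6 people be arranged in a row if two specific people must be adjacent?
240

Treat pair as unit: (6-1)! arrangements × 2 internal orders = 240.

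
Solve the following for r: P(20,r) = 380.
P(20,r) = 20·19·…·(20−r+1), a product of r factors. Multiplying down from 20: 20 = 20; 20·19 = 380 ✓ (2 factors). So r = 2.
Final answer: 2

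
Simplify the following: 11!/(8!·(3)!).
165
This is C(11,8) = 165.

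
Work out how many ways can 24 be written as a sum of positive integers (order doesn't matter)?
1,575

Reasoning: Pentagonal recurrence p(n) = p(n−1) + p(n−2) − p(n−5) − p(n−7) + …: p(24) = p(23) + p(22) − p(19) − p(17) + p(12) + p(9) − p(2) = 1,255 + 1,002 − 490 − 297 + 77 + 30 − 2 = 1,575.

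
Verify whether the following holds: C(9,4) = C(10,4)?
False

LHS = C(9,4) = 126; RHS = C(10,4) = 210. 126 ≠ 210, so the statement does not hold.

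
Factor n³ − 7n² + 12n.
n(n − 3)(n − 4)

n³ − 7n² + 12n = n(n² − 7n + 12) = n(n − 3)(n − 4).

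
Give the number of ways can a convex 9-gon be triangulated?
Using the Catalan number formula: C_n = C(2n, n) / (n+1)
C_7 = C(14, 7) / (7+1)
     = 3432 / 8
     = 429
Final answer: 429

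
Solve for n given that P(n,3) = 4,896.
18
P(n,3) = n(n−1)(n−2) is increasing in n; n(n−1)(n−2) ≈ (n−1)^3 = 4,896 gives n ≈ 18.0. Check: P(16,3) = 3,360, P(17,3) = 4,080, P(18,3) = 4,896 ✓. So n = 18.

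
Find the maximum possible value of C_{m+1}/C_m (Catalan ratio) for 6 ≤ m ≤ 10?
C_{m+1}/C_m = 2(2m+1)/(m+2), which increases with m. Maximum at m = 10: 2·21/12 = 7/2.
Final answer: 7/2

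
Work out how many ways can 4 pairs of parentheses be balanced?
14

Explanation: Using the Catalan number formula: C_n = C(2n, n) / (n+1)
C_4 = C(8, 4) / (4+1)
     = 70 / 5
     = 14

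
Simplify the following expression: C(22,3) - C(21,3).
210

C(22,3) - C(21,3) = C(21,2) = 210.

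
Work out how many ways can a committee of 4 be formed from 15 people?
1,365

Reasoning: C(15,4) = 15! / (4! × (15-4)!)
         = 15! / (4! × 11!)
         = 1,365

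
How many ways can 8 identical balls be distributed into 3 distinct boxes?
45

Working:
C(8+3-1, 3-1) = C(10, 2) = 45.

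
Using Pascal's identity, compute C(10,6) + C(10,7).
C(10,6) + C(10,7) = C(11,7) = 330.

Answer: 330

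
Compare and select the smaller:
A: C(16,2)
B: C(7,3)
B
A=C(16,2)=120, B=C(7,3)=35.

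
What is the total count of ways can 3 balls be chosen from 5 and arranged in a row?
60

Working:
P(5,3) = 5!/(5-3)! = 60.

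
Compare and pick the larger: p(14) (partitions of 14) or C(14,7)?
C(14,7)

Solution: Pentagonal recurrence p(n) = p(n−1) + p(n−2) − p(n−5) − p(n−7) + …: p(14) = p(13) + p(12) − p(9) − p(7) + p(2) = 101 + 77 − 30 − 15 + 2 = 135; C(14,7) = 3,432.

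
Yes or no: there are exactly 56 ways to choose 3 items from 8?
Yes

Solution: C(8,3) = 56.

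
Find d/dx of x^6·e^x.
(6x^5 + x^6)e^x

Product rule: d/dx[x^6]·e^x + x^6·d/dx[e^x] = 6x^{5}e^x + x^6e^x.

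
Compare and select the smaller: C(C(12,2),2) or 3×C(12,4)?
C(C(12,2),2)=2,145, 3×C(12,4)=1,485.

Answer: 3×C(12,4)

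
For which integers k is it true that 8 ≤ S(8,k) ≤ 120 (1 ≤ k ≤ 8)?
7

Reasoning: S(8,1)=1; S(8,2)=127; S(8,3)=966; S(8,4)=1,701; S(8,5)=1,050; S(8,6)=266; S(8,7)=28; S(8,8)=1. So valid k = 7.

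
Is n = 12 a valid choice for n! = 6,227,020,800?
12! = 12·11! = 12·39,916,800 = 479,001,600, which does not equal 6,227,020,800.
Final answer: No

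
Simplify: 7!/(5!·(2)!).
21

This is C(7,5) = 21.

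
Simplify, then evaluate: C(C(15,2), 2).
5,460

Explanation: C(15,2) = 105, then C(105, 2) = 5,460.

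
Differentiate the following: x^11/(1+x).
(11x^10(1+x) - x^11)/(1+x)²

Reasoning: Quotient rule: [11x^{10}(1+x) - x^11]/(1+x)².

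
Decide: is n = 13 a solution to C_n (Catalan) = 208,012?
C_13 = C(26,13)/(13+1) = 10,400,600/14 = 742,900, which does not equal 208,012.

Answer: No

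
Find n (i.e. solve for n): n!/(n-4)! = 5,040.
10
n!/(n-4)! = n×(n-1)×(n-2)×(n-3), a product of 4 consecutive integers ≈ (n−1.5)^4. 5,040^(1/4) + 1.5 ≈ 9.9; check n = 10: 10×9×8×7 = 5,040 ✓. So n = 10.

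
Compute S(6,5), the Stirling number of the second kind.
15

Reasoning: Using the Stirling recurrence: S(n,k) = k·S(n-1,k) + S(n-1,k-1)
S(6,5) = 5·S(5,5) + S(5,4)
         = 5·1 + 10
         = 5 + 10
         = 15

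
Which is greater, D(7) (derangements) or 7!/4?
D(7)

Working:
D(7) = (7-1)·[D(6) + D(5)] = 6·[265 + 44] = 1,854; 7!/4 = 5,040/4 = 1,260.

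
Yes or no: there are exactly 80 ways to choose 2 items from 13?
No
C(13,2) = 78 ≠ 80.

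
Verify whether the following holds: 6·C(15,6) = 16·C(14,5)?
False

Working:
Absorption identity k·C(n,k) = n·C(n-1,k-1). LHS = 6·5005 = 30,030; RHS = 16·2002 = 32,032.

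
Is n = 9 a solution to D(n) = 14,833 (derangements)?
D(9) = (9-1)·[D(8) + D(7)] = 8·[14,833 + 1,854] = 133,496, which does not equal 14,833.

Answer: No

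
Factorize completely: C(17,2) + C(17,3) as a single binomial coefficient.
C(18,3)

Working:
By Pascal's identity: C(17,2) + C(17,3) = C(18,3) = 816.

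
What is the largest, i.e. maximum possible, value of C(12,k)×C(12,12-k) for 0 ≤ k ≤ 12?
853,776

Explanation: C(12,k)·C(12,12-k) = C(12,k)², maximised at the centre k = 6: C(12,6)² = 853,776.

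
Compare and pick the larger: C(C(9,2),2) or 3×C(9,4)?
C(C(9,2),2)

Reasoning: C(C(9,2),2)=630, 3×C(9,4)=378.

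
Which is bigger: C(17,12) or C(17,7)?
C(17,7)

Solution: C(17,12)=6,188, C(17,7)=19,448.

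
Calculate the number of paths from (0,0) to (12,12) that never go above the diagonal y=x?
208,012

Solution: Counted by the Catalan number C_12: C_12 = C(24,12)/(12+1) = 2,704,156/13 = 208,012.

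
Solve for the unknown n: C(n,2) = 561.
34

Explanation: C(n,2) = n(n−1)/2! is increasing in n, and n(n−1) = 2!·561 = 1,122 ≈ (n−0.5)^2 gives n ≈ 34.0. Check: C(32,2) = 496, C(33,2) = 528, C(34,2) = 561 ✓. So n = 34.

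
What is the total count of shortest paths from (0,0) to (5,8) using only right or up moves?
Choose 5 rights from 13 moves: C(13,5) = 1,287.

Answer: 1,287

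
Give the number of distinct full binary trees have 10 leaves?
4,862

Using the Catalan number formula: C_n = C(2n, n) / (n+1)
C_9 = C(18, 9) / (9+1)
     = 48620 / 10
     = 4,862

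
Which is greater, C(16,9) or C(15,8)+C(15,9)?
By Pascal's identity: C(16,9) = C(15,8)+C(15,9) = 11,440. Equal.

Answer: Equal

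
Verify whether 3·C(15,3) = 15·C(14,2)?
Absorption identity k·C(n,k) = n·C(n-1,k-1). LHS = 3·455 = 1,365; RHS = 15·91 = 1,365.

Answer: True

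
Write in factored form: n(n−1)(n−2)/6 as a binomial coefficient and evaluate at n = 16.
C(n,3); C(16,3) = 560

Solution: n(n−1)(n−2)/6 = n!/(3!(n−3)!) = C(n,3). At n = 16: C(16,3) = 560.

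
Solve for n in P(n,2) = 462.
22

Solution: P(n,2) = n(n−1) is increasing in n; n(n−1) ≈ (n−0.5)^2 = 462 gives n ≈ 22.0. Check: P(20,2) = 380, P(21,2) = 420, P(22,2) = 462 ✓. So n = 22.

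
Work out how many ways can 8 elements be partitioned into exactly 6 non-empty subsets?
266

This equals S(8,6), the Stirling number of the 2nd kind.
Using the Stirling recurrence: S(n,k) = k·S(n-1,k) + S(n-1,k-1)
S(8,6) = 6·S(7,6) + S(7,5)
         = 6·21 + 140
         = 126 + 140
         = 266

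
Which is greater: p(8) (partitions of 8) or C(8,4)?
C(8,4)

Pentagonal recurrence p(n) = p(n−1) + p(n−2) − p(n−5) − p(n−7) + …: p(8) = p(7) + p(6) − p(3) − p(1) = 15 + 11 − 3 − 1 = 22; C(8,4) = 70.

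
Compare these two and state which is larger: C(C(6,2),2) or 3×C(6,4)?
C(C(6,2),2)

Solution: C(C(6,2),2)=105, 3×C(6,4)=45.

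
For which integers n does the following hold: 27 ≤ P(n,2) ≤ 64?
6, 7, 8

Solution: P(5,2)=20; P(6,2)=30; P(7,2)=42; P(8,2)=56; P(9,2)=72. So valid n = 6, 7, 8.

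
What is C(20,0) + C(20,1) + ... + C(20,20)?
1,048,576

Sum of binomial coefficients = 2^20 = 1,048,576.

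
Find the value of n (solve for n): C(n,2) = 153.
18

Reasoning: C(n,2) = n(n−1)/2! is increasing in n, and n(n−1) = 2!·153 = 306 ≈ (n−0.5)^2 gives n ≈ 18.0. Check: C(16,2) = 120, C(17,2) = 136, C(18,2) = 153 ✓. So n = 18.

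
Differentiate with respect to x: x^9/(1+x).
(9x^8(1+x) - x^9)/(1+x)²

Reasoning: Quotient rule: [9x^{8}(1+x) - x^9]/(1+x)².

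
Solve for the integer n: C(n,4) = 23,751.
29
C(n,4) = n(n−1)(n−2)(n−3)/4! is increasing in n, and n(n−1)(n−2)(n−3) = 4!·23,751 = 570,024 ≈ (n−1.5)^4 gives n ≈ 29.0. Check: C(27,4) = 17,550, C(28,4) = 20,475, C(29,4) = 23,751 ✓. So n = 29.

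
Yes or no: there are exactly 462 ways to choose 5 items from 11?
Yes

Reasoning: C(11,5) = 462.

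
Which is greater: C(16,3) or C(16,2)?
C(16,3)

Reasoning: C(16,3)=560, C(16,2)=120.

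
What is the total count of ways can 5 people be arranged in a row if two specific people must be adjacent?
48

Treat pair as unit: (5-1)! arrangements × 2 internal orders = 48.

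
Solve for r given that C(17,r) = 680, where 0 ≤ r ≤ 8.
3

C(17,r) is increasing for 0 ≤ r ≤ 8. Stepping up (C(17,r+1) = C(17,r)·(17−r)/(r+1)): C(17,1) = 17, C(17,2) = 136, C(17,3) = 680 ✓. So r = 3.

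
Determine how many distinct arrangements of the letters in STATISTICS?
50,400

Working:
Word has 10 letters (S=3, T=3, A=1, I=2, C=1). Arrangements: 10!/Π(k!) = 50,400.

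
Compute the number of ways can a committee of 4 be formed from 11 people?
330
C(11,4) = 11! / (4! × (11-4)!)
         = 11! / (4! × 7!)
         = 330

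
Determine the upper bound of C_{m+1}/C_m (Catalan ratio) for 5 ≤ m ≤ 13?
C_{m+1}/C_m = 2(2m+1)/(m+2), which increases with m. Maximum at m = 13: 2·27/15 = 18/5.

Answer: 18/5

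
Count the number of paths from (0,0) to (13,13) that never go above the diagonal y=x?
Counted by the Catalan number C_13: C_13 = C(26,13)/(13+1) = 10,400,600/14 = 742,900.

Answer: 742,900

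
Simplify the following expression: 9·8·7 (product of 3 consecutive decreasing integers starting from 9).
This is P(9,3) = 9!/(6)! = 504.
Final answer: 504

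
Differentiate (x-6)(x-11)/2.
(2x - 17)/2
d/dx[(x-6)(x-11)] = (x-11) + (x-6) = 2x - 17. Dividing by 2 gives (2x - 17)/2.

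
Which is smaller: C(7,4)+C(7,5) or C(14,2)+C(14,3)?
C(7,4)+C(7,5)

First=56, Second=455.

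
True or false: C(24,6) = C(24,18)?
C(24,6) = C(24,24-6) by the symmetry property; both equal 134,596.
Final answer: True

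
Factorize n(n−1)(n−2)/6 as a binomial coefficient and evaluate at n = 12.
C(n,3); C(12,3) = 220

Reasoning: n(n−1)(n−2)/6 = n!/(3!(n−3)!) = C(n,3). At n = 12: C(12,3) = 220.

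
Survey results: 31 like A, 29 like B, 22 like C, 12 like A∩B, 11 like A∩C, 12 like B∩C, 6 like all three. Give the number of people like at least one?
53

Working:
|A∪B∪C| = 31+29+22-12-11-12+6 = 53.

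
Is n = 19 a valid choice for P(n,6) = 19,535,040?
Yes

Explanation: P(19,6) = 19·18·17·16·15·14 = 19,535,040, which equals 19,535,040.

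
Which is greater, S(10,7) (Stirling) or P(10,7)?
P(10,7)
S(10,7) = 7·S(9,7) + S(9,6) = 7·462 + 2,646 = 5,880; P(10,7) = 604,800.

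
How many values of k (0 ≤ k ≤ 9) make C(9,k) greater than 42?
4

Solution: Row 9 is unimodal and symmetric about k=9/2. C(9,2)=36 ≤ 42; C(9,3)=84 > 42; by symmetry C(9,k) > 42 for k = 3..6. That's 6 - 3 + 1 = 4 values.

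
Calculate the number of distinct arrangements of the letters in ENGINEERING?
277,200

Solution: Word has 11 letters (E=3, N=3, G=2, I=2, R=1). Arrangements: 11!/Π(k!) = 277,200.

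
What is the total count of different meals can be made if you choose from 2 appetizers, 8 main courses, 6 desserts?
96

Reasoning: By the multiplication principle: 2 × 8 × 6 = 96.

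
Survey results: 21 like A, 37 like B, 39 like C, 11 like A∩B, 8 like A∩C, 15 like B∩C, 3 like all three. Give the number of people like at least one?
66

Solution: |A∪B∪C| = 21+37+39-11-8-15+3 = 66.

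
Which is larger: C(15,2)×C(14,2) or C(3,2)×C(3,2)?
C(15,2)×C(14,2)

Solution: C(15,2)×C(14,2)=9,555, C(3,2)×C(3,2)=9.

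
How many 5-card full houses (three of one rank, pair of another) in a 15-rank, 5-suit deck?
21,000

Solution: Triple rank: 15. Triple suits: C(5,3)=10. Pair rank: 14. Pair suits: C(5,2)=10. Total: 21,000.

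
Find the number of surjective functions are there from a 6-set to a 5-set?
1,800

Explanation: Onto functions = 5! × S(6,5)
First compute S(6,5) via recurrence:
Using the Stirling recurrence: S(n,k) = k·S(n-1,k) + S(n-1,k-1)
S(6,5) = 5·S(5,5) + S(5,4)
         = 5·1 + 10
         = 5 + 10
         = 15
Then: 120 × 15 = 1,800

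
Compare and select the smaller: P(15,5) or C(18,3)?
P(15,5)=360,360, C(18,3)=816.

Answer: C(18,3)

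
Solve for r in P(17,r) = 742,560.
5
P(17,r) = 17·16·…·(17−r+1), a product of r factors. Multiplying down from 17: 17 = 17; 17·16 = 272; 17·16·15 = 4,080; 17·16·15·14 = 57,120; 17·16·15·14·13 = 742,560 ✓ (5 factors). So r = 5.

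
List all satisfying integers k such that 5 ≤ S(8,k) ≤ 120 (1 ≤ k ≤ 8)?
7

Working:
S(8,1)=1; S(8,2)=127; S(8,3)=966; S(8,4)=1,701; S(8,5)=1,050; S(8,6)=266; S(8,7)=28; S(8,8)=1. So valid k = 7.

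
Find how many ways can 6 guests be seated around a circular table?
120

Working:
Circular arrangements: (6-1)! = 120.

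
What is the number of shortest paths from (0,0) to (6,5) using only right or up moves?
462

Working:
Choose 6 rights from 11 moves: C(11,6) = 462.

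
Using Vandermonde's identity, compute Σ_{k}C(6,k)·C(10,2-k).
= C(6+10,2) = C(16,2) = 120.

Answer: 120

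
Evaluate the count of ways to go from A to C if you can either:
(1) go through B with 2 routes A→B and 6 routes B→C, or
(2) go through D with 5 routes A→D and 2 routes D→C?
22

Solution: Route via B: 2×6=12. Route via D: 5×2=10. Total: 22.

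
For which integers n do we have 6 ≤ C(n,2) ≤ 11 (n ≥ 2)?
4, 5
C(3,2)=3; C(4,2)=6; C(5,2)=10; C(6,2)=15. So valid n = 4, 5.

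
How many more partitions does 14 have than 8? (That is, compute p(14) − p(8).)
Pentagonal recurrence p(n) = p(n−1) + p(n−2) − p(n−5) − p(n−7) + …: p(14) = p(13) + p(12) − p(9) − p(7) + p(2) = 101 + 77 − 30 − 15 + 2 = 135.
p(8) = p(7) + p(6) − p(3) − p(1) = 15 + 11 − 3 − 1 = 22.
Difference = 135 − 22 = 113.
Final answer: 113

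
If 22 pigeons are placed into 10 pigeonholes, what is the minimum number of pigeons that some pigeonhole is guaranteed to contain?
Pigeonhole: ⌈22/10⌉ = 3.
Final answer: 3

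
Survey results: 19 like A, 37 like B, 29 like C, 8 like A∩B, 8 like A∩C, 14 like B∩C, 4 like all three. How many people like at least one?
59

Reasoning: |A∪B∪C| = 19+37+29-8-8-14+4 = 59.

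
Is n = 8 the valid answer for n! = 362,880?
No
8! = 8·7! = 8·5,040 = 40,320, which does not equal 362,880.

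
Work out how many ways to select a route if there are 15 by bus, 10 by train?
25
By the addition principle: 15 + 10 = 25.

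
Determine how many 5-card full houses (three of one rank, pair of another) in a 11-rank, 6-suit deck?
Triple rank: 11. Triple suits: C(6,3)=20. Pair rank: 10. Pair suits: C(6,2)=15. Total: 33,000.
Final answer: 33,000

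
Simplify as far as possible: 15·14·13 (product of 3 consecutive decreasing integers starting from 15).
2,730

Solution: This is P(15,3) = 15!/(12)! = 2,730.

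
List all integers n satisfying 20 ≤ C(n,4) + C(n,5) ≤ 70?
6, 7

Working:
C(5,4)+C(5,5)=6; C(6,4)+C(6,5)=21; C(7,4)+C(7,5)=56; C(8,4)+C(8,5)=126. So valid n = 6, 7.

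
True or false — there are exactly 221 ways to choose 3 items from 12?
C(12,3) = 220 ≠ 221.
Final answer: False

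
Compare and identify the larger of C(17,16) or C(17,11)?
C(17,16)=17, C(17,11)=12,376.
Final answer: C(17,11)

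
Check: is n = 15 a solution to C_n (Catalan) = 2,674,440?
No

Reasoning: C_15 = C(30,15)/(15+1) = 155,117,520/16 = 9,694,845, which does not equal 2,674,440.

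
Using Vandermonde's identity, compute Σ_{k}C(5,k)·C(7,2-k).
= C(5+7,2) = C(12,2) = 66.

Answer: 66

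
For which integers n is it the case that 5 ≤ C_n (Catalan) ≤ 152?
3, 4, 5, 6

C_2=2; C_3=5; C_4=14; C_5=42; C_6=132; C_7=429. So valid n = 3, 4, 5, 6.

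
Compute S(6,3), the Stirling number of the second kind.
90

Explanation: Using the Stirling recurrence: S(n,k) = k·S(n-1,k) + S(n-1,k-1)
S(6,3) = 3·S(5,3) + S(5,2)
         = 3·25 + 15
         = 75 + 15
         = 90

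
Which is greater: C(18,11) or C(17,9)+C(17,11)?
C(17,9)+C(17,11)
C(18,11)=31,824; C(17,9)+C(17,11)=24,310+12,376=36,686.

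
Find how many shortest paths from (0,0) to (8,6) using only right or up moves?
Choose 8 rights from 14 moves: C(14,8) = 3,003.

Answer: 3,003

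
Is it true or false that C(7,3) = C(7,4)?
True

Solution: Symmetry C(n,k) = C(n,n-k): C(7,3) = 35 and C(7,4) = 35. Both sides agree, so the statement holds.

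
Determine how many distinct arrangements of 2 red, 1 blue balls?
3

Explanation: Multinomial: 3!/(2! × 1!) = 3.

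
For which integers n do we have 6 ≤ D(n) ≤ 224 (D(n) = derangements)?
4, 5

Solution: Using D(n) = (n−1)[D(n−1) + D(n−2)] with D(1)=0, D(2)=1: D(3)=2; D(4)=9; D(5)=44; D(6)=265. So valid n = 4, 5.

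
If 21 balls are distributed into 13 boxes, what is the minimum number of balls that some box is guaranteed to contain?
2
Pigeonhole: ⌈21/13⌉ = 2.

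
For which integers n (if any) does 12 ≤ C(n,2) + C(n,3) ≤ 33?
C(4,2)+C(4,3)=10; C(5,2)+C(5,3)=20; C(6,2)+C(6,3)=35. So valid n = 5.
Final answer: 5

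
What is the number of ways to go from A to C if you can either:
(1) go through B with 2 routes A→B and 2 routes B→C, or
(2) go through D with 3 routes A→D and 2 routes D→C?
10

Explanation: Route via B: 2×2=4. Route via D: 3×2=6. Total: 10.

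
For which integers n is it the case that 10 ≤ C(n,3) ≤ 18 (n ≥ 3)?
C(4,3)=4; C(5,3)=10; C(6,3)=20. So valid n = 5.

Answer: 5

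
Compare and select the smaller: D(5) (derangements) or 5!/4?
5!/4
D(5) = (5-1)·[D(4) + D(3)] = 4·[9 + 2] = 44; 5!/4 = 120/4 = 30.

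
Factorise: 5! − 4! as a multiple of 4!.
4 × 4! = 96
5! − 4! = 5·4! − 4! = (5 − 1)·4! = 4 × 4! = 96.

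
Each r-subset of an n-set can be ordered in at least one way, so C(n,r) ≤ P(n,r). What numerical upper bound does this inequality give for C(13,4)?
17,160

Explanation: P(13,4) = 13·12·11·10 = 17,160, so C(13,4) ≤ 17,160. (The bound is loose by a factor of 4! = 24: C(13,4) = 17,160/24 = 715.)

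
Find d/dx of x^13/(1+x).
(13x^12(1+x) - x^13)/(1+x)²

Reasoning: Quotient rule: [13x^{12}(1+x) - x^13]/(1+x)².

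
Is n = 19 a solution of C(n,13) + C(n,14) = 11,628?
No

Working:
C(19,13) + C(19,14) = 27,132 + 11,628 = 38,760, which does not equal 11,628.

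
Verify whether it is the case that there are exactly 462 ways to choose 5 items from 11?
True

Reasoning: C(11,5) = 462.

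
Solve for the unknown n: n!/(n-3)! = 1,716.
13
n!/(n-3)! = n×(n-1)×(n-2), a product of 3 consecutive integers ≈ (n−1)^3. 1,716^(1/3) + 1 ≈ 13.0; check n = 13: 13×12×11 = 1,716 ✓. So n = 13.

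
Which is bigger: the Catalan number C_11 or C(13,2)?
C_11
C_11 = C(22,11)/(11+1) = 705,432/12 = 58,786; C(13,2) = 78.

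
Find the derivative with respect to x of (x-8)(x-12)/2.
(2x - 20)/2
d/dx[(x-8)(x-12)] = (x-12) + (x-8) = 2x - 20. Dividing by 2 gives (2x - 20)/2.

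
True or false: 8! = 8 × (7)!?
True

Solution: By definition n! = n × (n-1)!, so 8! = 8 × 7!.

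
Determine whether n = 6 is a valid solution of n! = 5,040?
No

Reasoning: 6! = 6·5! = 6·120 = 720, which does not equal 5,040.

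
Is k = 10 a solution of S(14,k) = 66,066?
S(14,10) = 10·S(13,10) + S(13,9) = 10·39,325 + 359,502 = 752,752, which does not equal 66,066.
Final answer: No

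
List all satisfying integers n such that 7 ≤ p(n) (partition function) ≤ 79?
5, 6, 7, 8, 9, 10, 11, 12

Tabulating p(n) via p(n) = p(n−1) + p(n−2) − p(n−5) − p(n−7) + …: p(4)=5; p(5)=7; p(6)=11; p(7)=15; p(8)=22; p(9)=30; p(10)=42; p(11)=56; p(12)=77; p(13)=101. So valid n = 5, 6, 7, 8, 9, 10, 11, 12.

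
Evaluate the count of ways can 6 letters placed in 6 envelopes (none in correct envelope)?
265
Using D(n) = (n-1)[D(n-1) + D(n-2)]:
D(6) = (6-1) × [D(5) + D(4)]
      = 5 × [44 + 9]
      = 5 × 53
      = 265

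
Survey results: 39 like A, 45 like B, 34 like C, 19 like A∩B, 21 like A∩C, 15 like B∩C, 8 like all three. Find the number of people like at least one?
71

Explanation: |A∪B∪C| = 39+45+34-19-21-15+8 = 71.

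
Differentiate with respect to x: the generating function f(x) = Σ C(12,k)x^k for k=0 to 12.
Σ k·C(12,k)x^(k-1) for k=1 to 12

Solution: Term-by-term differentiation gives Σ k·C(12,k)x^{k-1} for k=1 to 12.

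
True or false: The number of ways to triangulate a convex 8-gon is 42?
False

Explanation: Triangulations of a convex 8-gon are counted by the Catalan number C_6: C_6 = C(12,6)/(6+1) = 924/7 = 132.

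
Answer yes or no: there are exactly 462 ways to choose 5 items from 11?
Yes

C(11,5) = 462.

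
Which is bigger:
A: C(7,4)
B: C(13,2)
A=C(7,4)=35, B=C(13,2)=78.

Answer: B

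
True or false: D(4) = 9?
True

Explanation: Derangements of 4 elements: D(4) = (4-1)·[D(3) + D(2)] = 3·[2 + 1] = 9.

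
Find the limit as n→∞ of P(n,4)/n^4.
1

Explanation: P(n,4) = n(n-1)(n-2)(n-3) ≈ n^4 for large n. Limit = 1.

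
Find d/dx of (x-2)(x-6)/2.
(2x - 8)/2

Explanation: d/dx[(x-2)(x-6)] = (x-6) + (x-2) = 2x - 8. Dividing by 2 gives (2x - 8)/2.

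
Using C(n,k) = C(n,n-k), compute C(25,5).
53,130
C(25,5) = C(25,20) = 53,130.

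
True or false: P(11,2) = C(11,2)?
P(11,2) = 110 and C(11,2) = 55; P(n,r) = r! × C(n,r) so P > C whenever r ≥ 2.

Answer: False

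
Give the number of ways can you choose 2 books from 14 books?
91

Reasoning: C(14,2) = 14! / (2! × (14-2)!)
         = 14! / (2! × 12!)
         = 91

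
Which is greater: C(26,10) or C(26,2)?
C(26,10)
C(26,10)=5,311,735, C(26,2)=325.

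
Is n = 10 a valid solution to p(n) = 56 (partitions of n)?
No

Pentagonal recurrence p(n) = p(n−1) + p(n−2) − p(n−5) − p(n−7) + …: p(10) = p(9) + p(8) − p(5) − p(3) = 30 + 22 − 7 − 3 = 42, which does not equal 56.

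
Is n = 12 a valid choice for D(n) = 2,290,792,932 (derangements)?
No

Explanation: D(12) = (12-1)·[D(11) + D(10)] = 11·[14,684,570 + 1,334,961] = 176,214,841, which does not equal 2,290,792,932.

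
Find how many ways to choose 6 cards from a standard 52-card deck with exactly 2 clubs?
6,415,578

Working:
13 clubs and 39 non-clubs: C(13,2) × C(39,4) = 78 × 82251 = 6,415,578.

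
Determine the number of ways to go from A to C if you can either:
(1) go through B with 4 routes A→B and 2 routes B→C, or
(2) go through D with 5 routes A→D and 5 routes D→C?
33

Reasoning: Route via B: 4×2=8. Route via D: 5×5=25. Total: 33.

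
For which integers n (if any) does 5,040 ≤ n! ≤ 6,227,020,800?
n! is strictly increasing; 7! = 5,040 and 13! = 6,227,020,800, so valid n = 7, 8, 9, 10, 11, 12, 13.

Answer: 7, 8, 9, 10, 11, 12, 13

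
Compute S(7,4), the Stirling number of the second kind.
Using the Stirling recurrence: S(n,k) = k·S(n-1,k) + S(n-1,k-1)
S(7,4) = 4·S(6,4) + S(6,3)
         = 4·65 + 90
         = 260 + 90
         = 350

Answer: 350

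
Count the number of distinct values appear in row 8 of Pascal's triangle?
5

Reasoning: Row 8 has entries C(8,0)..C(8,8); by symmetry C(8,k)=C(8,8-k), giving 5 distinct values.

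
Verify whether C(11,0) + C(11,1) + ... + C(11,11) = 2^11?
Binomial theorem with x = y = 1: Σ C(11,i) = (1+1)^11 = 2^11 = 2,048. The statement holds.

Answer: True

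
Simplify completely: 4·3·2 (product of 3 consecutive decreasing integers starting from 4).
This is P(4,3) = 4!/(1)! = 24.

Answer: 24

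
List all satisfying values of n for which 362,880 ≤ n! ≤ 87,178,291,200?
9, 10, 11, 12, 13, 14

Solution: n! is strictly increasing; 9! = 362,880 and 14! = 87,178,291,200, so valid n = 9, 10, 11, 12, 13, 14.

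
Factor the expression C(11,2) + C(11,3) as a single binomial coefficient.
C(12,3)
By Pascal's identity: C(11,2) + C(11,3) = C(12,3) = 220.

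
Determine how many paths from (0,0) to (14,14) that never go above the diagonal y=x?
2,674,440

Solution: Counted by the Catalan number C_14: C_14 = C(28,14)/(14+1) = 40,116,600/15 = 2,674,440.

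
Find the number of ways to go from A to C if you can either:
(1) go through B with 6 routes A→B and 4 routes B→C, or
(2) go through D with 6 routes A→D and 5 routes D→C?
54

Reasoning: Route via B: 6×4=24. Route via D: 6×5=30. Total: 54.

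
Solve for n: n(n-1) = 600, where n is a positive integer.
25

Working:
n² − n − 600 = 0, so n = (1 ± √(1 + 4·600))/2 = (1 ± √2,401)/2 = (1 ± 49)/2, i.e. n = 25 or n = -24. Taking the positive root, n = 25 (check: 25×24 = 600).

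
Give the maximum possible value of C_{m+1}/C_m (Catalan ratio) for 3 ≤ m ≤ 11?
46/13

Working:
C_{m+1}/C_m = 2(2m+1)/(m+2), which increases with m. Maximum at m = 11: 2·23/13 = 46/13.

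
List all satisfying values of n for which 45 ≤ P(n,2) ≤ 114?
8, 9, 10, 11
P(7,2)=42; P(8,2)=56; P(9,2)=72; P(10,2)=90; P(11,2)=110; P(12,2)=132. So valid n = 8, 9, 10, 11.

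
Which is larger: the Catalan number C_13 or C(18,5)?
C_13 = C(26,13)/(13+1) = 10,400,600/14 = 742,900; C(18,5) = 8,568.

Answer: C_13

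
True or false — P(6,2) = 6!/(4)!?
Permutation formula P(n,k) = n!/(n-k)!: 6!/4! = 720/24 = 30 = P(6,2). The statement holds.

Answer: True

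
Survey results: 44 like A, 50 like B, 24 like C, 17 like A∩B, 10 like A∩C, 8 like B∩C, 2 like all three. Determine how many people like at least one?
85

Solution: |A∪B∪C| = 44+50+24-17-10-8+2 = 85.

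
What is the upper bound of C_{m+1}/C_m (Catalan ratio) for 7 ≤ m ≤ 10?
C_{m+1}/C_m = 2(2m+1)/(m+2), which increases with m. Maximum at m = 10: 2·21/12 = 7/2.
Final answer: 7/2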